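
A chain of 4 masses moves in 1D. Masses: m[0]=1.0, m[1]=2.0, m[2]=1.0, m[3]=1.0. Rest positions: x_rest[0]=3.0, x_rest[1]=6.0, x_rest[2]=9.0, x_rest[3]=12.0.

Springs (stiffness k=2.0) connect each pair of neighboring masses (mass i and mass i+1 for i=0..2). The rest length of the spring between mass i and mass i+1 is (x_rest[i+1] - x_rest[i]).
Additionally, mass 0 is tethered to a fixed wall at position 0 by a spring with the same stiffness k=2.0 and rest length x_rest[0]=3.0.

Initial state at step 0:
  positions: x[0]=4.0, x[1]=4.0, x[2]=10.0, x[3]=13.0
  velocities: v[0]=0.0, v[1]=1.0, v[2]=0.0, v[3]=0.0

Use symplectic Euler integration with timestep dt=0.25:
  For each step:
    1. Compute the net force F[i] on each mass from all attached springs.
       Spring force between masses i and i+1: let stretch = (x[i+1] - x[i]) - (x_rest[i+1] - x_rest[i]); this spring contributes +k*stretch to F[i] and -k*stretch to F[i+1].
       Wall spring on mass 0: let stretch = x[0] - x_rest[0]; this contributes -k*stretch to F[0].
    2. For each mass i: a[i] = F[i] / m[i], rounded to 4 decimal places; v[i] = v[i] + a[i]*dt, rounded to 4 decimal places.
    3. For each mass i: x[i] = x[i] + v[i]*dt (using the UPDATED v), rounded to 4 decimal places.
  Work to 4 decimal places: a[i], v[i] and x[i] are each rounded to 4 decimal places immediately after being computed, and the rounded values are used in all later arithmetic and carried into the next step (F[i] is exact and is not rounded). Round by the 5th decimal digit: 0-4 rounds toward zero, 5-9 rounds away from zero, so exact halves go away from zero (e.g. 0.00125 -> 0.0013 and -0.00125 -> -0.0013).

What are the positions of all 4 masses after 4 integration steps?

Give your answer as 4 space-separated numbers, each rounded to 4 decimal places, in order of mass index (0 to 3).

Step 0: x=[4.0000 4.0000 10.0000 13.0000] v=[0.0000 1.0000 0.0000 0.0000]
Step 1: x=[3.5000 4.6250 9.6250 13.0000] v=[-2.0000 2.5000 -1.5000 0.0000]
Step 2: x=[2.7031 5.4922 9.0469 12.9531] v=[-3.1875 3.4688 -2.3125 -0.1875]
Step 3: x=[1.9170 6.4073 8.5127 12.7930] v=[-3.1445 3.6602 -2.1368 -0.6406]
Step 4: x=[1.4525 7.1733 8.2504 12.4728] v=[-1.8579 3.0640 -1.0494 -1.2808]

Answer: 1.4525 7.1733 8.2504 12.4728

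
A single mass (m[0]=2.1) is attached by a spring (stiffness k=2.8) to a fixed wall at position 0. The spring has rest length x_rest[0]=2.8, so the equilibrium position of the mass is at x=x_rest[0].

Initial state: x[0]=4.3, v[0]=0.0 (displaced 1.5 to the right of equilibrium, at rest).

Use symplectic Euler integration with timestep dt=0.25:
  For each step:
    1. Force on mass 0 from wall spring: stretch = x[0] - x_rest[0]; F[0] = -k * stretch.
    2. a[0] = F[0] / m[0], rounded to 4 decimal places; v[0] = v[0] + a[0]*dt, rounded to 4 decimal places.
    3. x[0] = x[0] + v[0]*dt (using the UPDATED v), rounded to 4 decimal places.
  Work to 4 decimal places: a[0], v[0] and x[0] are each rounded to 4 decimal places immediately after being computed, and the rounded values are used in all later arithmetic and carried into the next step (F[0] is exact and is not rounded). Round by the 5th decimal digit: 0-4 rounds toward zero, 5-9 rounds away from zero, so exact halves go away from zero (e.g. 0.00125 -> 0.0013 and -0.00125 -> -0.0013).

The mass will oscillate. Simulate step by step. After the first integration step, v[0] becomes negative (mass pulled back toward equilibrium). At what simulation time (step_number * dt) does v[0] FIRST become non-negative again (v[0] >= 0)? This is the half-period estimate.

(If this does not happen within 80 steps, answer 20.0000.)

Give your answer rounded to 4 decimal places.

Answer: 2.7500

Derivation:
Step 0: x=[4.3000] v=[0.0000]
Step 1: x=[4.1750] v=[-0.5000]
Step 2: x=[3.9354] v=[-0.9583]
Step 3: x=[3.6012] v=[-1.3368]
Step 4: x=[3.2002] v=[-1.6039]
Step 5: x=[2.7659] v=[-1.7373]
Step 6: x=[2.3344] v=[-1.7259]
Step 7: x=[1.9417] v=[-1.5707]
Step 8: x=[1.6206] v=[-1.2846]
Step 9: x=[1.3977] v=[-0.8915]
Step 10: x=[1.2917] v=[-0.4241]
Step 11: x=[1.3114] v=[0.0787]
First v>=0 after going negative at step 11, time=2.7500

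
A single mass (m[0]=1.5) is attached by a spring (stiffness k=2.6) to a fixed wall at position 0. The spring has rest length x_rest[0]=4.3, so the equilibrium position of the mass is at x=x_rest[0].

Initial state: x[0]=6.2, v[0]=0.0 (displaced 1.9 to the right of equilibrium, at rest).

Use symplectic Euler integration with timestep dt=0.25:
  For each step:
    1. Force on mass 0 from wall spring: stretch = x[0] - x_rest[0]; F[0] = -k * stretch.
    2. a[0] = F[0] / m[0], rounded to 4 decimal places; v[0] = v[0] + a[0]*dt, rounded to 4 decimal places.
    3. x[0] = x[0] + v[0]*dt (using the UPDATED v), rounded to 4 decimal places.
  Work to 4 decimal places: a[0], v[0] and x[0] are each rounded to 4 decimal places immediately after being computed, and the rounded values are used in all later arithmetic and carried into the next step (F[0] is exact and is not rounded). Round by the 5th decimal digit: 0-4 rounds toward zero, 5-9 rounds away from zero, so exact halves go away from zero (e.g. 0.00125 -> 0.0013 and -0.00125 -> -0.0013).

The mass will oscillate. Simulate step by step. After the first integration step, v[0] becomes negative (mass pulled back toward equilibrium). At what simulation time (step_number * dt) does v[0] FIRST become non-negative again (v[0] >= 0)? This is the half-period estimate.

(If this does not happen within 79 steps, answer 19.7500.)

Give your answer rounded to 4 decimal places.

Step 0: x=[6.2000] v=[0.0000]
Step 1: x=[5.9942] v=[-0.8233]
Step 2: x=[5.6048] v=[-1.5575]
Step 3: x=[5.0741] v=[-2.1229]
Step 4: x=[4.4595] v=[-2.4584]
Step 5: x=[3.8276] v=[-2.5275]
Step 6: x=[3.2469] v=[-2.3228]
Step 7: x=[2.7803] v=[-1.8665]
Step 8: x=[2.4783] v=[-1.2080]
Step 9: x=[2.3737] v=[-0.4186]
Step 10: x=[2.4777] v=[0.4161]
First v>=0 after going negative at step 10, time=2.5000

Answer: 2.5000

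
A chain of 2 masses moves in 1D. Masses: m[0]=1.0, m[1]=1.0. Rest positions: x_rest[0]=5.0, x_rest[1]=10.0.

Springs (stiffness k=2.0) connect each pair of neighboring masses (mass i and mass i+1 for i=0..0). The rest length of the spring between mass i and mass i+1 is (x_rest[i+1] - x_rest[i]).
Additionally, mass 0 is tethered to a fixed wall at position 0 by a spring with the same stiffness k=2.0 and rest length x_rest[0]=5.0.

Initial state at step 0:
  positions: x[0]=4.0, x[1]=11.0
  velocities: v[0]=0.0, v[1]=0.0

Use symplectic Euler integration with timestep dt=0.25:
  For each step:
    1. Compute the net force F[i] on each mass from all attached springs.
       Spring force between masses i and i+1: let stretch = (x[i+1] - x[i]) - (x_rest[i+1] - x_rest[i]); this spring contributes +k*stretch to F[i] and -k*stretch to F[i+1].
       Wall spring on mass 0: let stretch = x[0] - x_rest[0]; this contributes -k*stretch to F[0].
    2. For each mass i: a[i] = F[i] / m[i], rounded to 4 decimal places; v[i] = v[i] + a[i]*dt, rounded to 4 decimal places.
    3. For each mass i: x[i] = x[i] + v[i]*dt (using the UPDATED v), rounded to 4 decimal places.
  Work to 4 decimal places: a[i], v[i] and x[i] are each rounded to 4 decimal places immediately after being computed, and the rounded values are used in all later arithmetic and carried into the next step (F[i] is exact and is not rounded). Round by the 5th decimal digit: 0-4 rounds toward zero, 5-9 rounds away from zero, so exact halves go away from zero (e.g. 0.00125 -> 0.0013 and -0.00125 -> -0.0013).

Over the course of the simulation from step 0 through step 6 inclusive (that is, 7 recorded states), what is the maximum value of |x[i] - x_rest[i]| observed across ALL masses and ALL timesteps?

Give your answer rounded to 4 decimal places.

Answer: 1.2820

Derivation:
Step 0: x=[4.0000 11.0000] v=[0.0000 0.0000]
Step 1: x=[4.3750 10.7500] v=[1.5000 -1.0000]
Step 2: x=[5.0000 10.3281] v=[2.5000 -1.6875]
Step 3: x=[5.6660 9.8652] v=[2.6641 -1.8516]
Step 4: x=[6.1487 9.5024] v=[1.9307 -1.4512]
Step 5: x=[6.2820 9.3454] v=[0.5332 -0.6281]
Step 6: x=[6.0130 9.4305] v=[-1.0761 0.3402]
Max displacement = 1.2820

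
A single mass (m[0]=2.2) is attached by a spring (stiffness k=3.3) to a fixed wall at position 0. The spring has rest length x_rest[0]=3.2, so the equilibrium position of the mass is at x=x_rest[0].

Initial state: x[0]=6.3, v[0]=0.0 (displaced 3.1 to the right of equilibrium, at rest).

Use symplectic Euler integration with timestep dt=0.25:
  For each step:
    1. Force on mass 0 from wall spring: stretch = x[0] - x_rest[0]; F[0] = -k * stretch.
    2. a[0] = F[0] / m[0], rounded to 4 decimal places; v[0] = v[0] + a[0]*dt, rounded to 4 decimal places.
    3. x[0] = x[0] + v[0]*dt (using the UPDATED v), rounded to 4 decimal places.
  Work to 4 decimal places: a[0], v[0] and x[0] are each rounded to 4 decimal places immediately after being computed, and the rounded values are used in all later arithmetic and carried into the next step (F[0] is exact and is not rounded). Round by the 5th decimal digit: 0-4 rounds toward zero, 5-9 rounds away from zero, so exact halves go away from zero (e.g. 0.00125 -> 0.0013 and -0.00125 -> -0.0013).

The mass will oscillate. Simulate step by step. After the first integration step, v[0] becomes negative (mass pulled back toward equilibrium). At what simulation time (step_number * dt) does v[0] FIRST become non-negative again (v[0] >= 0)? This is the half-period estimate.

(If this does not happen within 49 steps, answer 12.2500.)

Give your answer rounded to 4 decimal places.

Step 0: x=[6.3000] v=[0.0000]
Step 1: x=[6.0094] v=[-1.1625]
Step 2: x=[5.4554] v=[-2.2160]
Step 3: x=[4.6900] v=[-3.0618]
Step 4: x=[3.7849] v=[-3.6206]
Step 5: x=[2.8249] v=[-3.8400]
Step 6: x=[1.9001] v=[-3.6993]
Step 7: x=[1.0972] v=[-3.2118]
Step 8: x=[0.4914] v=[-2.4233]
Step 9: x=[0.1395] v=[-1.4076]
Step 10: x=[0.0745] v=[-0.2599]
Step 11: x=[0.3026] v=[0.9122]
First v>=0 after going negative at step 11, time=2.7500

Answer: 2.7500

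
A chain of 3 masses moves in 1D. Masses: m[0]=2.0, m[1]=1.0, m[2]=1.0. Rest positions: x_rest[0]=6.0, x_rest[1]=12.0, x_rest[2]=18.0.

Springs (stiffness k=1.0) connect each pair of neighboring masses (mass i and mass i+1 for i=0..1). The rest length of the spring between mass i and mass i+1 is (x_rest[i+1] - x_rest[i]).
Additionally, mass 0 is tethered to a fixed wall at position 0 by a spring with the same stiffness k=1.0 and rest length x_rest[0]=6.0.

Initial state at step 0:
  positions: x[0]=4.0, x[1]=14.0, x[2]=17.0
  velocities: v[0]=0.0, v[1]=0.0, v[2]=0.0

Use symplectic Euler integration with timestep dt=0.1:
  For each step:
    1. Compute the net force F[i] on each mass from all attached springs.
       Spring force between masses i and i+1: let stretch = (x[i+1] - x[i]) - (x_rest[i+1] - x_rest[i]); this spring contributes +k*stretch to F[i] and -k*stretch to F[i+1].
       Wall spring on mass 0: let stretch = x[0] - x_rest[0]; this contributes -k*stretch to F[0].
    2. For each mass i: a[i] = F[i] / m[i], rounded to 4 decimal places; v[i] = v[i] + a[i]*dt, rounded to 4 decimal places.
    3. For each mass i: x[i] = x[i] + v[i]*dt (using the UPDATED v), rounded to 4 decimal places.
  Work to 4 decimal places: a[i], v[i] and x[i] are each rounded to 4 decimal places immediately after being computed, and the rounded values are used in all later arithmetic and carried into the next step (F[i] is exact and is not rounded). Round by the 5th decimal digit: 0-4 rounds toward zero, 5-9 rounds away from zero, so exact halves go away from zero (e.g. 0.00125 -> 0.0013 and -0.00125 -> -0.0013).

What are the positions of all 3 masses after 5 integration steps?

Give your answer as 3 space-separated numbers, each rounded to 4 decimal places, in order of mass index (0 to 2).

Answer: 4.4277 13.0184 17.4158

Derivation:
Step 0: x=[4.0000 14.0000 17.0000] v=[0.0000 0.0000 0.0000]
Step 1: x=[4.0300 13.9300 17.0300] v=[0.3000 -0.7000 0.3000]
Step 2: x=[4.0894 13.7920 17.0890] v=[0.5935 -1.3800 0.5900]
Step 3: x=[4.1768 13.5899 17.1750] v=[0.8742 -2.0206 0.8603]
Step 4: x=[4.2904 13.3296 17.2852] v=[1.1360 -2.6034 1.1018]
Step 5: x=[4.4277 13.0184 17.4158] v=[1.3734 -3.1118 1.3062]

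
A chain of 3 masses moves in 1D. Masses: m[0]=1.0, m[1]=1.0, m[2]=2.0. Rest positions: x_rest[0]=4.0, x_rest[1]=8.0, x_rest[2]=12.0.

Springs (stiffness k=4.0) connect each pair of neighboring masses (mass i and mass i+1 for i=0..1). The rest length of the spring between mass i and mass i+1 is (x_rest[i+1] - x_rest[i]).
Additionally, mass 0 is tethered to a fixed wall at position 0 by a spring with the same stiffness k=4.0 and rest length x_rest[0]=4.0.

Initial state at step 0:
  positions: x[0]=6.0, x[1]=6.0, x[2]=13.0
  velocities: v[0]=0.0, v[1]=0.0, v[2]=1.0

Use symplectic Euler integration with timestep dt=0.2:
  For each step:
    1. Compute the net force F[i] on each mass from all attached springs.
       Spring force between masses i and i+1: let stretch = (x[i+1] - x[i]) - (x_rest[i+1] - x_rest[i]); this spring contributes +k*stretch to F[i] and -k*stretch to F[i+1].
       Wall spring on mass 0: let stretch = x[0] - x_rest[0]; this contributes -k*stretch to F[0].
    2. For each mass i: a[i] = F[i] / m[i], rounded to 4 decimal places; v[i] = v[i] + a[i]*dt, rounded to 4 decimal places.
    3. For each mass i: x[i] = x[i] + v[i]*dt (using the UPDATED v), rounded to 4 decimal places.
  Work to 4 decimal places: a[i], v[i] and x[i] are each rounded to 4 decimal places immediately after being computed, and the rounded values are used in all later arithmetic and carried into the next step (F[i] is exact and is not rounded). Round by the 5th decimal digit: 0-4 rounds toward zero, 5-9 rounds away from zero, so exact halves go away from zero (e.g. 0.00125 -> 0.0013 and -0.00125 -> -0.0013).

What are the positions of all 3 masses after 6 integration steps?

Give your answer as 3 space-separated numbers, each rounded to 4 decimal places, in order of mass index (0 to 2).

Answer: 4.4193 9.0209 12.9907

Derivation:
Step 0: x=[6.0000 6.0000 13.0000] v=[0.0000 0.0000 1.0000]
Step 1: x=[5.0400 7.1200 12.9600] v=[-4.8000 5.6000 -0.2000]
Step 2: x=[3.6064 8.8416 12.7728] v=[-7.1680 8.6080 -0.9360]
Step 3: x=[2.4334 10.3546 12.5911] v=[-5.8650 7.5648 -0.9085]
Step 4: x=[2.1384 10.9580 12.5505] v=[-1.4748 3.0170 -0.2031]
Step 5: x=[2.9124 10.4051 12.7025] v=[3.8702 -2.7647 0.7599]
Step 6: x=[4.4193 9.0209 12.9907] v=[7.5344 -6.9209 1.4409]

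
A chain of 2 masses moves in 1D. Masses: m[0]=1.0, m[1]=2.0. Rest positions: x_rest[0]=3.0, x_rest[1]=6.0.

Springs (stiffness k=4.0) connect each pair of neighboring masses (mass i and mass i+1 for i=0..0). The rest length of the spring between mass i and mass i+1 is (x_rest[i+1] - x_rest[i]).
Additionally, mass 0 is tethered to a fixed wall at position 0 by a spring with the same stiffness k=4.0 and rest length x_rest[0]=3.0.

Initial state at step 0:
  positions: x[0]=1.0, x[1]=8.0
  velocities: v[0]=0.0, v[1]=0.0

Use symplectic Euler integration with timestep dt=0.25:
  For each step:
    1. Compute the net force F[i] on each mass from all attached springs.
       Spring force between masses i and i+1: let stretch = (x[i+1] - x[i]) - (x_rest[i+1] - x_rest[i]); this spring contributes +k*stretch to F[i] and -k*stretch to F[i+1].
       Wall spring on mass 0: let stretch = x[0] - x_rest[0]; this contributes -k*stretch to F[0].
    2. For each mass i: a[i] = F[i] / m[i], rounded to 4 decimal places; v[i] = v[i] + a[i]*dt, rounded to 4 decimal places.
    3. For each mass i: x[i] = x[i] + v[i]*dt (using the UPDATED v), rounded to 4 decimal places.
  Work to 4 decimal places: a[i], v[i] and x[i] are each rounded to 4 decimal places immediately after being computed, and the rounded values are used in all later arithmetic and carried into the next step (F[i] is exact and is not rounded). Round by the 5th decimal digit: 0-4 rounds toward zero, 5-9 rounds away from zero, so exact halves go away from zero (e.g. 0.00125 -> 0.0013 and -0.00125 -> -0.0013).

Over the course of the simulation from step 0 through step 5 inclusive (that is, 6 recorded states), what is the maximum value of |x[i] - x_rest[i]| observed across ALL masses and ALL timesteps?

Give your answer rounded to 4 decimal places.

Answer: 3.1250

Derivation:
Step 0: x=[1.0000 8.0000] v=[0.0000 0.0000]
Step 1: x=[2.5000 7.5000] v=[6.0000 -2.0000]
Step 2: x=[4.6250 6.7500] v=[8.5000 -3.0000]
Step 3: x=[6.1250 6.1094] v=[6.0000 -2.5625]
Step 4: x=[6.0899 5.8457] v=[-0.1406 -1.0547]
Step 5: x=[4.4712 5.9876] v=[-6.4747 0.5674]
Max displacement = 3.1250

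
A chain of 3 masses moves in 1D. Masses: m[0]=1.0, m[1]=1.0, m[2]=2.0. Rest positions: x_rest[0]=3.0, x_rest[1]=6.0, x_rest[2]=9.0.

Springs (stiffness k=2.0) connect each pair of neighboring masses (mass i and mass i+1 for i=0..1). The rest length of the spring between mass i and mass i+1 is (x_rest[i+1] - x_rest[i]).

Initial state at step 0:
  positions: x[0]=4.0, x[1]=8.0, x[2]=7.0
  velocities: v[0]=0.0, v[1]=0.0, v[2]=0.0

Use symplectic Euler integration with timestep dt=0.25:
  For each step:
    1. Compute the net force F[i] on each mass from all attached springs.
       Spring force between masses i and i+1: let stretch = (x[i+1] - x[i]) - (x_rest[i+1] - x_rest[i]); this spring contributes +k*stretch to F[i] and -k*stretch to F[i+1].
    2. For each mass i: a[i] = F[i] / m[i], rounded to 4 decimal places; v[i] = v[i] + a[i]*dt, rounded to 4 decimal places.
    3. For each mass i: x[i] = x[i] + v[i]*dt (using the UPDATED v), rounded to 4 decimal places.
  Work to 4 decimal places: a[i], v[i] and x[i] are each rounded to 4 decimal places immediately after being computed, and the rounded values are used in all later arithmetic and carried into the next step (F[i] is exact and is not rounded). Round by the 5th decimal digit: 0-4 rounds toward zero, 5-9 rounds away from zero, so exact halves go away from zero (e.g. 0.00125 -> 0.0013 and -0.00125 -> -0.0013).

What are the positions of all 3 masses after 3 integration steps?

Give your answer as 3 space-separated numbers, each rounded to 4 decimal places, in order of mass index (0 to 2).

Step 0: x=[4.0000 8.0000 7.0000] v=[0.0000 0.0000 0.0000]
Step 1: x=[4.1250 7.3750 7.2500] v=[0.5000 -2.5000 1.0000]
Step 2: x=[4.2813 6.3281 7.6953] v=[0.6250 -4.1875 1.7813]
Step 3: x=[4.3184 5.1963 8.2427] v=[0.1484 -4.5273 2.1895]

Answer: 4.3184 5.1963 8.2427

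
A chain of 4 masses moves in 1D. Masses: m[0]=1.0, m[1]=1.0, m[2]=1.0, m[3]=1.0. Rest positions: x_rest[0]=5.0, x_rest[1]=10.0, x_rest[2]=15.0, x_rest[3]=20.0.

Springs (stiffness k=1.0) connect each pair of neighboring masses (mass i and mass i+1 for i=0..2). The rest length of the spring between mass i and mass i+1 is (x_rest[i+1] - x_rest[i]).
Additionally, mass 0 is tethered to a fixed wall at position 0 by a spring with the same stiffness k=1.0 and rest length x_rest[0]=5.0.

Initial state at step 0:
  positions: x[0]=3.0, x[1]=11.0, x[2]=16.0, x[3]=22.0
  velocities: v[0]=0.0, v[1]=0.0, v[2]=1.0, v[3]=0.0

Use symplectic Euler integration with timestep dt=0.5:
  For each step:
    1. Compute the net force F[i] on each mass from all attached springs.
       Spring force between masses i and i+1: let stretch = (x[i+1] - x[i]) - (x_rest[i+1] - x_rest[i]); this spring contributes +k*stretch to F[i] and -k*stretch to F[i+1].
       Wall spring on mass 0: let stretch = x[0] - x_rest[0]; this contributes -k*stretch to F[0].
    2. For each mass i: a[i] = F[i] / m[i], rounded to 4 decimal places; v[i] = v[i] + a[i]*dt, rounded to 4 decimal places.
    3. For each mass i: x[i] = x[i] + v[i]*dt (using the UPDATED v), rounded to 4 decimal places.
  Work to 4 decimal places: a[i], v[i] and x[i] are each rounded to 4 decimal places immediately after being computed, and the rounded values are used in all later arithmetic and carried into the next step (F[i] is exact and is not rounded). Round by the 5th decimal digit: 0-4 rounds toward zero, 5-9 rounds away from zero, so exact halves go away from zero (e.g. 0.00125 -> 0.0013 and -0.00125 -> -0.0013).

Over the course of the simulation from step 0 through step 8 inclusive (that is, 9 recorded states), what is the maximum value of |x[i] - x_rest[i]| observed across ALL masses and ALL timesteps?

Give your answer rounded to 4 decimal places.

Answer: 3.1339

Derivation:
Step 0: x=[3.0000 11.0000 16.0000 22.0000] v=[0.0000 0.0000 1.0000 0.0000]
Step 1: x=[4.2500 10.2500 16.7500 21.7500] v=[2.5000 -1.5000 1.5000 -0.5000]
Step 2: x=[5.9375 9.6250 17.1250 21.5000] v=[3.3750 -1.2500 0.7500 -0.5000]
Step 3: x=[7.0625 9.9532 16.7188 21.4063] v=[2.2500 0.6563 -0.8125 -0.1875]
Step 4: x=[7.1446 11.2501 15.7930 21.3907] v=[0.1641 2.5938 -1.8516 -0.0313]
Step 5: x=[6.4669 12.6564 15.1309 21.2256] v=[-1.3555 2.8125 -1.3242 -0.3302]
Step 6: x=[5.7198 13.1339 15.3739 20.7868] v=[-1.4942 0.9550 0.4859 -0.8776]
Step 7: x=[5.3963 12.3179 16.4101 20.2448] v=[-0.6471 -1.6321 2.0724 -1.0841]
Step 8: x=[5.4541 10.7945 17.3820 19.9941] v=[0.1156 -3.0468 1.9437 -0.5015]
Max displacement = 3.1339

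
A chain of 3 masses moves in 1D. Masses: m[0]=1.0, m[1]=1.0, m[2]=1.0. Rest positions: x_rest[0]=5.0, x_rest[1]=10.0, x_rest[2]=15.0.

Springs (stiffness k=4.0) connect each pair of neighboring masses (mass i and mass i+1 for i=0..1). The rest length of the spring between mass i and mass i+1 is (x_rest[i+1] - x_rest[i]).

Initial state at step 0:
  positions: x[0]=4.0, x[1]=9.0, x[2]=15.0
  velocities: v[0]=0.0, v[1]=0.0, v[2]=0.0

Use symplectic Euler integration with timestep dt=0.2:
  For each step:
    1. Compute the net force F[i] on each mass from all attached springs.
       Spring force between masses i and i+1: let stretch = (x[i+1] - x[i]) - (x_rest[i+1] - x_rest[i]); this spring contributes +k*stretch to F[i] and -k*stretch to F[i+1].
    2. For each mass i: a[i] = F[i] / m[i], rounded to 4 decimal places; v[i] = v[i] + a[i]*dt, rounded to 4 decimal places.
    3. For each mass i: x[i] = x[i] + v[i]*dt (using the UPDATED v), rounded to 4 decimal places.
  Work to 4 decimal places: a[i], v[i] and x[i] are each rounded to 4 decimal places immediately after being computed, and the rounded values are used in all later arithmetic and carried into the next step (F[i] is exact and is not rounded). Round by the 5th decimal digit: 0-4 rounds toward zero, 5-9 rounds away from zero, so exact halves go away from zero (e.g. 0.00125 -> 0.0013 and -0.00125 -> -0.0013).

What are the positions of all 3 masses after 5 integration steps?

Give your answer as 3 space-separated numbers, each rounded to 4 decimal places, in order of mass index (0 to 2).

Answer: 4.5097 9.5934 13.8968

Derivation:
Step 0: x=[4.0000 9.0000 15.0000] v=[0.0000 0.0000 0.0000]
Step 1: x=[4.0000 9.1600 14.8400] v=[0.0000 0.8000 -0.8000]
Step 2: x=[4.0256 9.4032 14.5712] v=[0.1280 1.2160 -1.3440]
Step 3: x=[4.1116 9.6129 14.2755] v=[0.4301 1.0483 -1.4784]
Step 4: x=[4.2778 9.6884 14.0338] v=[0.8311 0.3773 -1.2085]
Step 5: x=[4.5097 9.5934 13.8968] v=[1.1596 -0.4749 -0.6848]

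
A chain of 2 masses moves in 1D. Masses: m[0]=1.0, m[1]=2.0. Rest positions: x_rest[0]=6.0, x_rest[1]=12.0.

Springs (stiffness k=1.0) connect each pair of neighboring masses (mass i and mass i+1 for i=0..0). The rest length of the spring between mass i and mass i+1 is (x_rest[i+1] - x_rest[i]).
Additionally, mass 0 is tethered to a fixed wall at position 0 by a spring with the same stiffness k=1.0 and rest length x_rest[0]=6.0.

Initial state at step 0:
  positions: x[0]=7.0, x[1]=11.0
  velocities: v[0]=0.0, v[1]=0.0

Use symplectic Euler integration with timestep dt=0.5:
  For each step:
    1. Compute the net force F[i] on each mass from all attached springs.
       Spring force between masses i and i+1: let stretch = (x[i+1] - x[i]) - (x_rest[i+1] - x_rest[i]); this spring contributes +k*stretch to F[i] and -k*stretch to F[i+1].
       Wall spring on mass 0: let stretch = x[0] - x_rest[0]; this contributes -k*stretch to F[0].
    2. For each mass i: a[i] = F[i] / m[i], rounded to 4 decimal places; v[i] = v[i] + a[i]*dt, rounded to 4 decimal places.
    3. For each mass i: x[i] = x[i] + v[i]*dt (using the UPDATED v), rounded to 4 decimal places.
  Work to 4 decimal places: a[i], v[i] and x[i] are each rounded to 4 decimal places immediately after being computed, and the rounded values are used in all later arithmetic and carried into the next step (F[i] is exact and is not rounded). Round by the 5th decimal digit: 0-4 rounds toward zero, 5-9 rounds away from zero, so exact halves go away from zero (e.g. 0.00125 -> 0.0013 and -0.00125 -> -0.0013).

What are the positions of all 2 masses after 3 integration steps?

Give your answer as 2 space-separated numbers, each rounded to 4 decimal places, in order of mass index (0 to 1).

Step 0: x=[7.0000 11.0000] v=[0.0000 0.0000]
Step 1: x=[6.2500 11.2500] v=[-1.5000 0.5000]
Step 2: x=[5.1875 11.6250] v=[-2.1250 0.7500]
Step 3: x=[4.4375 11.9453] v=[-1.5000 0.6406]

Answer: 4.4375 11.9453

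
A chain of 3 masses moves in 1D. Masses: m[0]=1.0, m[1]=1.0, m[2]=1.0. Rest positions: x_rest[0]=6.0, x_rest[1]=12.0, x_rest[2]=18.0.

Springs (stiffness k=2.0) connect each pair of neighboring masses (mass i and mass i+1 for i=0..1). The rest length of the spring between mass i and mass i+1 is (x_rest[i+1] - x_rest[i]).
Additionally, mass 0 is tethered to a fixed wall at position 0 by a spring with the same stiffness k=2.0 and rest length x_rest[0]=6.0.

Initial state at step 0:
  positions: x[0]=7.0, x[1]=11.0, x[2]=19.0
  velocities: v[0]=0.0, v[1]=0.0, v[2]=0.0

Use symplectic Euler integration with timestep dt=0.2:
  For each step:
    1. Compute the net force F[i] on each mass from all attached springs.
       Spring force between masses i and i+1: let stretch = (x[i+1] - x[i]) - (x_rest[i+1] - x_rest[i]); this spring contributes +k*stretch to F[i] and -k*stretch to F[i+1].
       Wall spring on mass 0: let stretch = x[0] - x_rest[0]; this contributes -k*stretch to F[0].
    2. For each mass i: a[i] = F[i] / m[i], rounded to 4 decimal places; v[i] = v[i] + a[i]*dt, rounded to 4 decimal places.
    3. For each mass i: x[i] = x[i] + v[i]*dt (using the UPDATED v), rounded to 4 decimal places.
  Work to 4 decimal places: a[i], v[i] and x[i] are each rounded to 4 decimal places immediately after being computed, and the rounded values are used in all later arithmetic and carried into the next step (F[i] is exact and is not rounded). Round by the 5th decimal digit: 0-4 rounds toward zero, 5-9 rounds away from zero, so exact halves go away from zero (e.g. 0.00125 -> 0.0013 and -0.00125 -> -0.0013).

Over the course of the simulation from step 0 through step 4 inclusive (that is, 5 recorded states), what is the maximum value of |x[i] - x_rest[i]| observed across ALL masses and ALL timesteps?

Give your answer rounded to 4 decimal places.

Answer: 1.0970

Derivation:
Step 0: x=[7.0000 11.0000 19.0000] v=[0.0000 0.0000 0.0000]
Step 1: x=[6.7600 11.3200 18.8400] v=[-1.2000 1.6000 -0.8000]
Step 2: x=[6.3440 11.8768 18.5584] v=[-2.0800 2.7840 -1.4080]
Step 3: x=[5.8631 12.5255 18.2223] v=[-2.4045 3.2435 -1.6806]
Step 4: x=[5.4461 13.0970 17.9104] v=[-2.0848 2.8573 -1.5593]
Max displacement = 1.0970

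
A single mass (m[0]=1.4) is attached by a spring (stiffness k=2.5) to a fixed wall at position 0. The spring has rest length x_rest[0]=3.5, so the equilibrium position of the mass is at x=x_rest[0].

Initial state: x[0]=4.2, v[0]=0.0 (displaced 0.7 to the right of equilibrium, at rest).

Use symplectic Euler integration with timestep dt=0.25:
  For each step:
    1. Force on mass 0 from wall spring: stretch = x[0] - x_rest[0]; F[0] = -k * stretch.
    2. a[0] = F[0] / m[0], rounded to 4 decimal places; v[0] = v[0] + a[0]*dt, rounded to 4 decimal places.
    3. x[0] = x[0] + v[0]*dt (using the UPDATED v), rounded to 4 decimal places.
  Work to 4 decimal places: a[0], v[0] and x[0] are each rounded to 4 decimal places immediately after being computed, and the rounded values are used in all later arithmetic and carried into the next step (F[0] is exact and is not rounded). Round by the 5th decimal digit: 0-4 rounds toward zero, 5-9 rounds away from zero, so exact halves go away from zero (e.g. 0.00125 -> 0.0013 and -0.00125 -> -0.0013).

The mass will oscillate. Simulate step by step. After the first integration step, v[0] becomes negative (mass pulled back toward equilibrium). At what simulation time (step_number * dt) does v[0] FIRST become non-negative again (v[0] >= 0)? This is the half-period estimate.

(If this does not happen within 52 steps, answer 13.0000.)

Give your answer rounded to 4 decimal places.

Answer: 2.5000

Derivation:
Step 0: x=[4.2000] v=[0.0000]
Step 1: x=[4.1219] v=[-0.3125]
Step 2: x=[3.9744] v=[-0.5901]
Step 3: x=[3.7739] v=[-0.8019]
Step 4: x=[3.5429] v=[-0.9242]
Step 5: x=[3.3071] v=[-0.9434]
Step 6: x=[3.0928] v=[-0.8573]
Step 7: x=[2.9239] v=[-0.6755]
Step 8: x=[2.8193] v=[-0.4183]
Step 9: x=[2.7907] v=[-0.1144]
Step 10: x=[2.8413] v=[0.2023]
First v>=0 after going negative at step 10, time=2.5000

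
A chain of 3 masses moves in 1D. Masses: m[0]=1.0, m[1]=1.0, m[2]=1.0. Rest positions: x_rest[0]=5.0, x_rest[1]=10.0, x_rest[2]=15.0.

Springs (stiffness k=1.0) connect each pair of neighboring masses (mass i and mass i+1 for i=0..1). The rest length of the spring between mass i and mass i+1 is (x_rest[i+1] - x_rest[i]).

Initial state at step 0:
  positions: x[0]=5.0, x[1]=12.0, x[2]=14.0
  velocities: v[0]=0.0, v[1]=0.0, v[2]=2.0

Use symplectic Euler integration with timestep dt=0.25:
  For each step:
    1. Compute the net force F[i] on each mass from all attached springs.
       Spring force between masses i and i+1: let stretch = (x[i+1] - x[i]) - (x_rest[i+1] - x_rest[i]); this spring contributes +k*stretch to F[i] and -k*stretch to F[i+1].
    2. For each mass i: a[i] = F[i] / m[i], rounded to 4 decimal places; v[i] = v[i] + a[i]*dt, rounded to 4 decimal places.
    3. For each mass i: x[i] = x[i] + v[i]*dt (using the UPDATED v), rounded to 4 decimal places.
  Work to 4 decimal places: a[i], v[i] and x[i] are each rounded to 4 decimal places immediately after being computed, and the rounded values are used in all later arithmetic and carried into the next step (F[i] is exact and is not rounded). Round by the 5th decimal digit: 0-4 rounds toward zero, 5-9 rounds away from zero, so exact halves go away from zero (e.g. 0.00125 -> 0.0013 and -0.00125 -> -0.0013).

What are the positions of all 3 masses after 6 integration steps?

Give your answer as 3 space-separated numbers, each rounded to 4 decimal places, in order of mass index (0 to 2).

Answer: 6.2111 9.5080 18.2813

Derivation:
Step 0: x=[5.0000 12.0000 14.0000] v=[0.0000 0.0000 2.0000]
Step 1: x=[5.1250 11.6875 14.6875] v=[0.5000 -1.2500 2.7500]
Step 2: x=[5.3477 11.1524 15.5000] v=[0.8906 -2.1406 3.2500]
Step 3: x=[5.6207 10.5262 16.3533] v=[1.0918 -2.5049 3.4131]
Step 4: x=[5.8878 9.9576 17.1549] v=[1.0682 -2.2745 3.2063]
Step 5: x=[6.0967 9.5845 17.8192] v=[0.8357 -1.4926 2.6570]
Step 6: x=[6.2111 9.5080 18.2813] v=[0.4577 -0.3059 1.8483]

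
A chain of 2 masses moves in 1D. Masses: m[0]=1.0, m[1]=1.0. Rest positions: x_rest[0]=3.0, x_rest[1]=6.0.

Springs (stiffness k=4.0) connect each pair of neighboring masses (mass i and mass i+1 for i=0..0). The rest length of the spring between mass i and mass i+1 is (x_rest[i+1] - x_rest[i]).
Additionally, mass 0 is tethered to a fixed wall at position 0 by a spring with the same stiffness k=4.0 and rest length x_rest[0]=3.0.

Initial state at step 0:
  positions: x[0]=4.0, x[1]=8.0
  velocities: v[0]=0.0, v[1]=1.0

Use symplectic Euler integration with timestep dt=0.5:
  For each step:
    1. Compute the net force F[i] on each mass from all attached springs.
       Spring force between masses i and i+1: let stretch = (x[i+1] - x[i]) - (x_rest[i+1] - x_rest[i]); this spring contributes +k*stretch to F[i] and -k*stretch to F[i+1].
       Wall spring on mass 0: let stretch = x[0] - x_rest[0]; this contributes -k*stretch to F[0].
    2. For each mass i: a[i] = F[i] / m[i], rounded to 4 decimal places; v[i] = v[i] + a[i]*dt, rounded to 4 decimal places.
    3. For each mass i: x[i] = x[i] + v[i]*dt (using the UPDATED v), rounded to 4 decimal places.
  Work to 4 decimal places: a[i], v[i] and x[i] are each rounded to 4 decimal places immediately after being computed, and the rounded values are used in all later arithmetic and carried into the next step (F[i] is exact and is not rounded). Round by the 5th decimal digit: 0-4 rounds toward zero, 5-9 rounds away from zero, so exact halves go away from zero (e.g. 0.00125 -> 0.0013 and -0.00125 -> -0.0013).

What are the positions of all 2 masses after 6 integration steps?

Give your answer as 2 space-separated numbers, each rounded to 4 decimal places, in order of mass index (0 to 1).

Step 0: x=[4.0000 8.0000] v=[0.0000 1.0000]
Step 1: x=[4.0000 7.5000] v=[0.0000 -1.0000]
Step 2: x=[3.5000 6.5000] v=[-1.0000 -2.0000]
Step 3: x=[2.5000 5.5000] v=[-2.0000 -2.0000]
Step 4: x=[2.0000 4.5000] v=[-1.0000 -2.0000]
Step 5: x=[2.0000 4.0000] v=[0.0000 -1.0000]
Step 6: x=[2.0000 4.5000] v=[0.0000 1.0000]

Answer: 2.0000 4.5000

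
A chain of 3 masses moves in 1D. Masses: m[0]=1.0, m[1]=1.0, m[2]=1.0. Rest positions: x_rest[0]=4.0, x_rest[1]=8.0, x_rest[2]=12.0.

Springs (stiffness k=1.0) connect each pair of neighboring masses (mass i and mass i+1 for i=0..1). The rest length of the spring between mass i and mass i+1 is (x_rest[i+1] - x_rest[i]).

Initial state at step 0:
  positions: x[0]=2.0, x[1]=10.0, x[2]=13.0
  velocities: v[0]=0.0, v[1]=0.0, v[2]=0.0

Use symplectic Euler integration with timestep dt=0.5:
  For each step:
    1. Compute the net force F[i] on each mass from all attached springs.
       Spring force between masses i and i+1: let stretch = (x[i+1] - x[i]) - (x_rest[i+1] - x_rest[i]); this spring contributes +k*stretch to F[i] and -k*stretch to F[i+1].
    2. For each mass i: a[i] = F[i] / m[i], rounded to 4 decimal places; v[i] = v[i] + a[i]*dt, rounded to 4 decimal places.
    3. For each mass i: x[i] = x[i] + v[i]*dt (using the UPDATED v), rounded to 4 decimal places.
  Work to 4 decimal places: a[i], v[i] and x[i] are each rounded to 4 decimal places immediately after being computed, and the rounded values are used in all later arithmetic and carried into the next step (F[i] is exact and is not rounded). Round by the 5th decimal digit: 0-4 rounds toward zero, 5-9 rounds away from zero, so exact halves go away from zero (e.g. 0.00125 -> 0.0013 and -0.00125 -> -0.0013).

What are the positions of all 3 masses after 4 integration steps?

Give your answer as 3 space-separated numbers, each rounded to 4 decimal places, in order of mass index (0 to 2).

Step 0: x=[2.0000 10.0000 13.0000] v=[0.0000 0.0000 0.0000]
Step 1: x=[3.0000 8.7500 13.2500] v=[2.0000 -2.5000 0.5000]
Step 2: x=[4.4375 7.1875 13.3750] v=[2.8750 -3.1250 0.2500]
Step 3: x=[5.5625 6.4844 12.9531] v=[2.2500 -1.4063 -0.8438]
Step 4: x=[5.9180 7.1680 11.9140] v=[0.7110 1.3671 -2.0782]

Answer: 5.9180 7.1680 11.9140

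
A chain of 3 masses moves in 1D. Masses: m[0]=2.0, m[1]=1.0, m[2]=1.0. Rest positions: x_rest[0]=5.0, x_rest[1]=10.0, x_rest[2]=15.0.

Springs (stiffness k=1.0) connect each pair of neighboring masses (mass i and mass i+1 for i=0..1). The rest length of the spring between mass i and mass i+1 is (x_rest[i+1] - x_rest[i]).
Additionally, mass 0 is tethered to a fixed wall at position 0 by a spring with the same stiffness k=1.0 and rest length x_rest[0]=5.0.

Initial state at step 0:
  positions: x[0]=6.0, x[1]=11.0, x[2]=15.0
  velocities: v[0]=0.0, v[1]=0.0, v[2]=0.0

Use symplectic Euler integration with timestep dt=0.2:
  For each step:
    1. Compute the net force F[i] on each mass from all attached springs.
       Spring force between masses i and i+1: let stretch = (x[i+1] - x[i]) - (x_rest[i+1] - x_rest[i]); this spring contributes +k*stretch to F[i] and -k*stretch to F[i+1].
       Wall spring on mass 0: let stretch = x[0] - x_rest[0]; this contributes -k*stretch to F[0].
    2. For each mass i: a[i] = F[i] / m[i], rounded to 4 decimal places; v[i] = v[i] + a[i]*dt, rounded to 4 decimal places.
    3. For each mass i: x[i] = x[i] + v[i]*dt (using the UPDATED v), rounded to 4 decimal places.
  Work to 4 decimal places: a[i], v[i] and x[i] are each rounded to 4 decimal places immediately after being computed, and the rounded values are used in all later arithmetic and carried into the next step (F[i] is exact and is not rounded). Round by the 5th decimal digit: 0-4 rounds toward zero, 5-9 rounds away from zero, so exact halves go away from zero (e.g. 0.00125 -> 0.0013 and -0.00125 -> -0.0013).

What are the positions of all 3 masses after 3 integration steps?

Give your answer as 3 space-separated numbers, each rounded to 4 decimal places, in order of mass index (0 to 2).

Step 0: x=[6.0000 11.0000 15.0000] v=[0.0000 0.0000 0.0000]
Step 1: x=[5.9800 10.9600 15.0400] v=[-0.1000 -0.2000 0.2000]
Step 2: x=[5.9400 10.8840 15.1168] v=[-0.2000 -0.3800 0.3840]
Step 3: x=[5.8801 10.7796 15.2243] v=[-0.2996 -0.5222 0.5374]

Answer: 5.8801 10.7796 15.2243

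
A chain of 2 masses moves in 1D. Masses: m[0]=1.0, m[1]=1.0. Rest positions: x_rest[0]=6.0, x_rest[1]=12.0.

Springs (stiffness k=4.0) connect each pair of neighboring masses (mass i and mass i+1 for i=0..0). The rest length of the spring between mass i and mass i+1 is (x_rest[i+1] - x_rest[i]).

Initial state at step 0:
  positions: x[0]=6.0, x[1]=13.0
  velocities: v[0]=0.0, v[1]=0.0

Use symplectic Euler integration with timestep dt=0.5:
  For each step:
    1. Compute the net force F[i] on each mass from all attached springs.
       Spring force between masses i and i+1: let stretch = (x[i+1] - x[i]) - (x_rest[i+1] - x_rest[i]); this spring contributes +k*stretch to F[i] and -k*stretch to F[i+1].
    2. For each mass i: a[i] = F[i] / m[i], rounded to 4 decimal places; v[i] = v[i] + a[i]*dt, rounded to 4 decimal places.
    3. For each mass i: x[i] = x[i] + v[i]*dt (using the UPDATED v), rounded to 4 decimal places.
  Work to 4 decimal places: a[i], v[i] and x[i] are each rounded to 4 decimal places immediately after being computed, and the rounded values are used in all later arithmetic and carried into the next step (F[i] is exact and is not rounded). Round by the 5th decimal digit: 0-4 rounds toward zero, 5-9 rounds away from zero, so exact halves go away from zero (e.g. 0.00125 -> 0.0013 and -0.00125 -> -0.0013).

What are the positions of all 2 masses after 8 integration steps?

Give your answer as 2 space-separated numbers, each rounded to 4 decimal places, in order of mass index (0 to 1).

Step 0: x=[6.0000 13.0000] v=[0.0000 0.0000]
Step 1: x=[7.0000 12.0000] v=[2.0000 -2.0000]
Step 2: x=[7.0000 12.0000] v=[0.0000 0.0000]
Step 3: x=[6.0000 13.0000] v=[-2.0000 2.0000]
Step 4: x=[6.0000 13.0000] v=[0.0000 0.0000]
Step 5: x=[7.0000 12.0000] v=[2.0000 -2.0000]
Step 6: x=[7.0000 12.0000] v=[0.0000 0.0000]
Step 7: x=[6.0000 13.0000] v=[-2.0000 2.0000]
Step 8: x=[6.0000 13.0000] v=[0.0000 0.0000]

Answer: 6.0000 13.0000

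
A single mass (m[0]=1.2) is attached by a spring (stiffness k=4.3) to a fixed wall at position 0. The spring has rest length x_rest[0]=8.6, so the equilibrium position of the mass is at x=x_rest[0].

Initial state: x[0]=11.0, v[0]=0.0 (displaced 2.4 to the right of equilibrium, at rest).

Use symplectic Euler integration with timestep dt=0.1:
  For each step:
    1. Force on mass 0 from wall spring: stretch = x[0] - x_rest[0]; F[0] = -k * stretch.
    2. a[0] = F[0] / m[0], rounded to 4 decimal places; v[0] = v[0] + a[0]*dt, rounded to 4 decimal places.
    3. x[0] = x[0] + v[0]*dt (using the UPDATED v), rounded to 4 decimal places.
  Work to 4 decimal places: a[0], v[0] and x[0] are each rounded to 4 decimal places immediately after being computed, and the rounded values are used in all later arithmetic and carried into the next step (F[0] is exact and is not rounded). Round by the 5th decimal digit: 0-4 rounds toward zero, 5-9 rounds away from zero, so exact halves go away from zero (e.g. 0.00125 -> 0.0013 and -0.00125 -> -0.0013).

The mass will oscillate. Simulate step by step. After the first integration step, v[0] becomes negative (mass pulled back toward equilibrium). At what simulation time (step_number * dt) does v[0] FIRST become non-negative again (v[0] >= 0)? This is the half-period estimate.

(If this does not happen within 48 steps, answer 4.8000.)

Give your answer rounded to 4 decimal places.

Step 0: x=[11.0000] v=[0.0000]
Step 1: x=[10.9140] v=[-0.8600]
Step 2: x=[10.7451] v=[-1.6892]
Step 3: x=[10.4993] v=[-2.4579]
Step 4: x=[10.1855] v=[-3.1385]
Step 5: x=[9.8148] v=[-3.7066]
Step 6: x=[9.4006] v=[-4.1419]
Step 7: x=[8.9577] v=[-4.4288]
Step 8: x=[8.5020] v=[-4.5570]
Step 9: x=[8.0498] v=[-4.5219]
Step 10: x=[7.6173] v=[-4.3247]
Step 11: x=[7.2200] v=[-3.9726]
Step 12: x=[6.8722] v=[-3.4781]
Step 13: x=[6.5863] v=[-2.8590]
Step 14: x=[6.3726] v=[-2.1374]
Step 15: x=[6.2387] v=[-1.3393]
Step 16: x=[6.1894] v=[-0.4932]
Step 17: x=[6.2265] v=[0.3706]
First v>=0 after going negative at step 17, time=1.7000

Answer: 1.7000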